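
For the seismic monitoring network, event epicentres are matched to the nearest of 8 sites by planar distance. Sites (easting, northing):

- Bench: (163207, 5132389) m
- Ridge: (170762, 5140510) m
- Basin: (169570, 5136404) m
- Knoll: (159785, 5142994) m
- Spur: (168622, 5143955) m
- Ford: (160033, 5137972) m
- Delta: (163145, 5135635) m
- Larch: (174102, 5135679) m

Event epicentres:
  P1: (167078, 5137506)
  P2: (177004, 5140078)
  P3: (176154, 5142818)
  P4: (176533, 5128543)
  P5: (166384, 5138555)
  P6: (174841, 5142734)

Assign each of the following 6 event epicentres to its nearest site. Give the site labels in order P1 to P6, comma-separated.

Basin, Larch, Ridge, Larch, Basin, Ridge

P1 → Basin (d²=7424468.00)
P2 → Larch (d²=27772805.00)
P3 → Ridge (d²=34400528.00)
P4 → Larch (d²=56832257.00)
P5 → Basin (d²=14777397.00)
P6 → Ridge (d²=21584417.00)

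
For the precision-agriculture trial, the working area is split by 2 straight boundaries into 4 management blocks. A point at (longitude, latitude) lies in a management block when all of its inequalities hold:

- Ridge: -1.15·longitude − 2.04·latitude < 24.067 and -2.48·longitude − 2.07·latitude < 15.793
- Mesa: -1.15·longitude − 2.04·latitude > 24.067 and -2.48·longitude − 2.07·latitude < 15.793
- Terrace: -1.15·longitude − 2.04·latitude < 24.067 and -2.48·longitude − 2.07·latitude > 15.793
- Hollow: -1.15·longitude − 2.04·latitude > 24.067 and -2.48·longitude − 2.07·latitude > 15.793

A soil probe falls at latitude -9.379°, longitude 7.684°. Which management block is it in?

Ridge

-1.15·7.684 − 2.04·-9.379 = 10.297, which is < 24.067
-2.48·7.684 − 2.07·-9.379 = 0.358, which is < 15.793
This sign pattern matches Ridge.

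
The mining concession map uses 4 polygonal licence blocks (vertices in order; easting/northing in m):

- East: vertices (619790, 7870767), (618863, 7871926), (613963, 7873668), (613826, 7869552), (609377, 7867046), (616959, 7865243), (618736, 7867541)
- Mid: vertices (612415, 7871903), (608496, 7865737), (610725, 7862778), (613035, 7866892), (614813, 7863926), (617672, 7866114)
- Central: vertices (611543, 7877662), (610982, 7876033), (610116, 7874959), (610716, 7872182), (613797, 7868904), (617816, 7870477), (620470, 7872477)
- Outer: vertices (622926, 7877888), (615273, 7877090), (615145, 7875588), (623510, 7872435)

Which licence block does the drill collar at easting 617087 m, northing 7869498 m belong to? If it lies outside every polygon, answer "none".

Cast a ray rightward from (617087, 7869498). For each polygon, the edges (by vertex number in listed order) whose endpoints lie on opposite sides of northing = 7869498, where each meets that height, and whether that is right or left of the point:
East: 4–5 at easting≈613730.1 (left), 7–1 at easting≈619375.4 (right) → 1 crossing.
Mid: 1–2 at easting≈610886.4 (left), 6–1 at easting≈614599.0 (left) → 0 crossings.
Central: 4–5 at easting≈613238.7 (left), 5–6 at easting≈615314.7 (left) → 0 crossings.
Outer: no edge straddles that height → 0 crossings.
Only East has an odd count, so the point is inside East.

East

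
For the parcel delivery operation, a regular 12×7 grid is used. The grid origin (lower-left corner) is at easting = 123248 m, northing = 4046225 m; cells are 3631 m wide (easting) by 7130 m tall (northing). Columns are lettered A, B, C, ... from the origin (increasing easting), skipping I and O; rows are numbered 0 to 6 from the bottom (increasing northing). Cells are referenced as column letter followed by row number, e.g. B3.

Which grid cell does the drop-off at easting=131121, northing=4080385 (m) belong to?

C4

Column index: ⌊(131121 − 123248) / 3631⌋ = ⌊2.168⌋ = 2 → column C
Row offset from origin: ⌊(4080385 − 4046225) / 7130⌋ = ⌊4.791⌋ = 4 → row 4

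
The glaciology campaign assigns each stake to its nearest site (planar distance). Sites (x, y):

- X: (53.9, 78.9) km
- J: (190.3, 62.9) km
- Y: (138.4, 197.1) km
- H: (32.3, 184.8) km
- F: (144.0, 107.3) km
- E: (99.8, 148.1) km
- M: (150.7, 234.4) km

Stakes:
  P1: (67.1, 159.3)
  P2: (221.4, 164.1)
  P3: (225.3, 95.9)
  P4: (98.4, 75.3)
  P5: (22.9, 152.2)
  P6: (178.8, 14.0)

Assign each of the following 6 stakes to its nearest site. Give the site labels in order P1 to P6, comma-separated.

P1 → E (d²=1194.73)
P2 → Y (d²=7978.00)
P3 → J (d²=2314.00)
P4 → X (d²=1993.21)
P5 → H (d²=1151.12)
P6 → J (d²=2523.46)

E, Y, J, X, H, J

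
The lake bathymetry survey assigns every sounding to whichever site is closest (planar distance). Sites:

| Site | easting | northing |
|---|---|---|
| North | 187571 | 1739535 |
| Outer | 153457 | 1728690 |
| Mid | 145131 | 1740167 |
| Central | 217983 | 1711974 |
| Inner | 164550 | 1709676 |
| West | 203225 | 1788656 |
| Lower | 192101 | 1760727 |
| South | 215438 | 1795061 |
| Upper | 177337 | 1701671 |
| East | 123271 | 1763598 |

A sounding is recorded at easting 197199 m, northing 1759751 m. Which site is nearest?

Squared distances to each site:
North: 501385040.000; Outer: 2878148285.000; Mid: 3094609680.000; Central: 2714616385.000; Inner: 3573462826.000; West: 871811701.000; Lower: 26942180.000; South: 1579457221.000; Upper: 3767785444.000; East: 5480148593.000.
Minimum at Lower.

Lower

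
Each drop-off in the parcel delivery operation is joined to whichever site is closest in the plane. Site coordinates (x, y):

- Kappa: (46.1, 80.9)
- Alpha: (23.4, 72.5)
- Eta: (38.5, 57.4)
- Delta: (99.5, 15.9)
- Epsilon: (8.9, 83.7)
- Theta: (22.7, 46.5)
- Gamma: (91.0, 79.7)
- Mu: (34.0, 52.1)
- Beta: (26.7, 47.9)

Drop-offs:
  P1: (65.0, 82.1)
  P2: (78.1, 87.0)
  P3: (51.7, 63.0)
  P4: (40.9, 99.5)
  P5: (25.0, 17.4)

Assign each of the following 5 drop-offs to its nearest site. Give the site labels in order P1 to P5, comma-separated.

Kappa, Gamma, Eta, Kappa, Theta

P1 → Kappa (d²=358.65)
P2 → Gamma (d²=219.70)
P3 → Eta (d²=205.60)
P4 → Kappa (d²=373.00)
P5 → Theta (d²=852.10)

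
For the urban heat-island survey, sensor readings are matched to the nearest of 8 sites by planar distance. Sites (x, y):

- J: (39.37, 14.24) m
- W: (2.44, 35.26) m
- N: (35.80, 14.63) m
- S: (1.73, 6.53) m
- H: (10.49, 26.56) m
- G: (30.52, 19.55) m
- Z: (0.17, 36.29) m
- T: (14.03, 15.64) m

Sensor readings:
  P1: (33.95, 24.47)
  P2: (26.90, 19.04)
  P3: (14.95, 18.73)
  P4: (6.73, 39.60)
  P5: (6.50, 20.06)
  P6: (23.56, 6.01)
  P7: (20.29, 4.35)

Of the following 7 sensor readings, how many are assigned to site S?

P1 → G
P2 → G
P3 → T
P4 → W
P5 → H
P6 → T
P7 → T
0 of the 7 go to S.

0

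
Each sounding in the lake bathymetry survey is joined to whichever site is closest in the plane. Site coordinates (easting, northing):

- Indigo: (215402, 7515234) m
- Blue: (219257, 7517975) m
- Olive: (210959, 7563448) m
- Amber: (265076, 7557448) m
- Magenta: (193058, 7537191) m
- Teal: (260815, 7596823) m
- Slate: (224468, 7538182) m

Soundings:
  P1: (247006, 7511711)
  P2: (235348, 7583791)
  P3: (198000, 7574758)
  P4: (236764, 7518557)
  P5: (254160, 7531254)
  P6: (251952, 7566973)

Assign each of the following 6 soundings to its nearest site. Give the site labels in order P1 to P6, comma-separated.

Blue, Teal, Olive, Blue, Amber, Amber

P1 → Blue (d²=809244697.00)
P2 → Teal (d²=818401113.00)
P3 → Olive (d²=295851781.00)
P4 → Blue (d²=306833773.00)
P5 → Amber (d²=805284692.00)
P6 → Amber (d²=262965001.00)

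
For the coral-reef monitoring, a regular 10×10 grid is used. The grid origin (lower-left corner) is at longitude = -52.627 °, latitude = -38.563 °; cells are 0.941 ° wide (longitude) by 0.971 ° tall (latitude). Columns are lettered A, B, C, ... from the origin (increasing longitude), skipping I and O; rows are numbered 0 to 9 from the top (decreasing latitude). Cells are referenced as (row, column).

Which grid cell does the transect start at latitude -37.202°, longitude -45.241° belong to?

Column index: ⌊(-45.241 − -52.627) / 0.941⌋ = ⌊7.849⌋ = 7 → column H
Row offset from origin: ⌊(-37.202 − -38.563) / 0.971⌋ = ⌊1.402⌋ = 1 → row 8 (counted from top)

(8, H)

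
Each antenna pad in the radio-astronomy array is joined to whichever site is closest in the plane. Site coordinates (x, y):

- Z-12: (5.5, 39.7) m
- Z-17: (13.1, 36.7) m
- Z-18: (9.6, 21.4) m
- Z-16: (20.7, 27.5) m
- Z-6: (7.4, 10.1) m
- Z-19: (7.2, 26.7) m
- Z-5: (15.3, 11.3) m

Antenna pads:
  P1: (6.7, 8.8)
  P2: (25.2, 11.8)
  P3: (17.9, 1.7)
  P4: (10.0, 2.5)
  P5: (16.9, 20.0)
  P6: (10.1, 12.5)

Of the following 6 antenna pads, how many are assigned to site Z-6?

P1 → Z-6
P2 → Z-5
P3 → Z-5
P4 → Z-6
P5 → Z-18
P6 → Z-6
3 of the 6 go to Z-6.

3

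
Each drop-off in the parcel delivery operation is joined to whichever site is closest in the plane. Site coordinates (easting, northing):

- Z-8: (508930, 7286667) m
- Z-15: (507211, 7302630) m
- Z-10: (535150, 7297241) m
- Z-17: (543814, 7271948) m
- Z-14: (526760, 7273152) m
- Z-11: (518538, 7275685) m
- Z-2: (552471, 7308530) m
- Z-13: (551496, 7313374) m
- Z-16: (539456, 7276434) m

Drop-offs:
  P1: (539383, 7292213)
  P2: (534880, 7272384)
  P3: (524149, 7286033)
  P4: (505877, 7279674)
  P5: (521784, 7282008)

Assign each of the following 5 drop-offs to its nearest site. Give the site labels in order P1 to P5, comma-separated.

P1 → Z-10 (d²=43199073.00)
P2 → Z-16 (d²=37342276.00)
P3 → Z-11 (d²=138564425.00)
P4 → Z-8 (d²=58222858.00)
P5 → Z-11 (d²=50516845.00)

Z-10, Z-16, Z-11, Z-8, Z-11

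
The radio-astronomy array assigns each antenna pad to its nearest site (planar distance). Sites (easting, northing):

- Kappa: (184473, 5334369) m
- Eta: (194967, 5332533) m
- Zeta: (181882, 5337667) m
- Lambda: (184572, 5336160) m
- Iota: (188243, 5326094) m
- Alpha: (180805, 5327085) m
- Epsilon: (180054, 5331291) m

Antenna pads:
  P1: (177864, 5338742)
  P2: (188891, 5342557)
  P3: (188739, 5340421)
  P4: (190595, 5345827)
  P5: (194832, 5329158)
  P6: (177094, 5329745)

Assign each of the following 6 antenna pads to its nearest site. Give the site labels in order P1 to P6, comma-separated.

Zeta, Lambda, Lambda, Lambda, Eta, Epsilon

P1 → Zeta (d²=17299949.00)
P2 → Lambda (d²=59575370.00)
P3 → Lambda (d²=35520010.00)
P4 → Lambda (d²=129727418.00)
P5 → Eta (d²=11408850.00)
P6 → Epsilon (d²=11151716.00)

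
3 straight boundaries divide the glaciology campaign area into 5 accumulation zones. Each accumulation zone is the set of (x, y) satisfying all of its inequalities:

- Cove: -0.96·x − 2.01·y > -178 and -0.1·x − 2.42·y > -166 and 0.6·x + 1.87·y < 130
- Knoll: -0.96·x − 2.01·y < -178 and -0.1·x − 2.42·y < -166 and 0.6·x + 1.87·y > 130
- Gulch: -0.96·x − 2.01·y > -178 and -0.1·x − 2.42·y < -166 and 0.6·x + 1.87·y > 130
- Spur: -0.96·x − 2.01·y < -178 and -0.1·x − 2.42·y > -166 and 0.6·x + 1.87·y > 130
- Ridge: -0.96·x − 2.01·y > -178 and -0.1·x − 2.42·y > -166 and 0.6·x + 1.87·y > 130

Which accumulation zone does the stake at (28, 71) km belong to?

-0.96·28 − 2.01·71 = -169.590, which is > -178
-0.1·28 − 2.42·71 = -174.620, which is < -166
0.6·28 + 1.87·71 = 149.570, which is > 130
This sign pattern matches Gulch.

Gulch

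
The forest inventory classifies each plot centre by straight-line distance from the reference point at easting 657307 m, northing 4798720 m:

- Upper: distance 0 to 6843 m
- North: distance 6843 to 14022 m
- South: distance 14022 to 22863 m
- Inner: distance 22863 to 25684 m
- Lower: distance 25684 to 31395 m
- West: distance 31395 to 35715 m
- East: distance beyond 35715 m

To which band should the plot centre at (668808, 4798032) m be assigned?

Distance = √((668808−657307)² + (4798032−4798720)²) = √(132273001.000 + 473344.000) = 11521.560 m.
6843 ≤ 11521.560 < 14022 → North.

North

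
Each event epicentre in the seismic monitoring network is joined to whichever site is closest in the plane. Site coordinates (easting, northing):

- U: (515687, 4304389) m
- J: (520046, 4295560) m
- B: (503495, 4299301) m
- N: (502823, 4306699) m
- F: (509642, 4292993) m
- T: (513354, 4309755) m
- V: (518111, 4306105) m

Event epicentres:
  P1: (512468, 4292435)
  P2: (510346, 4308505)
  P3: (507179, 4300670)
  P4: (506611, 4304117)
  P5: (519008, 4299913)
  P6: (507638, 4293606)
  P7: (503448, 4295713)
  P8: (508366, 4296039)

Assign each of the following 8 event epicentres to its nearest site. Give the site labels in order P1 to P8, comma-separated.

P1 → F (d²=8297640.00)
P2 → T (d²=10610564.00)
P3 → B (d²=15446017.00)
P4 → N (d²=21015668.00)
P5 → J (d²=20026053.00)
P6 → F (d²=4391785.00)
P7 → B (d²=12875953.00)
P8 → F (d²=10906292.00)

F, T, B, N, J, F, B, F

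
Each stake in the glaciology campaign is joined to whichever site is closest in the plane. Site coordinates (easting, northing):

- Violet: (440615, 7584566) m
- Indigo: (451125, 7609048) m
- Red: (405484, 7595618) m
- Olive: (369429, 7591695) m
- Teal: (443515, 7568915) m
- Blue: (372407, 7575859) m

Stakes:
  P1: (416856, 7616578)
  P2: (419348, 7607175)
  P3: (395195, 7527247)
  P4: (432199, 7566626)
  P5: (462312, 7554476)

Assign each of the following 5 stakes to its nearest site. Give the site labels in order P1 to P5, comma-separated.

Red, Red, Blue, Teal, Teal

P1 → Red (d²=568643984.00)
P2 → Red (d²=325774745.00)
P3 → Blue (d²=2882419488.00)
P4 → Teal (d²=133291377.00)
P5 → Teal (d²=561811930.00)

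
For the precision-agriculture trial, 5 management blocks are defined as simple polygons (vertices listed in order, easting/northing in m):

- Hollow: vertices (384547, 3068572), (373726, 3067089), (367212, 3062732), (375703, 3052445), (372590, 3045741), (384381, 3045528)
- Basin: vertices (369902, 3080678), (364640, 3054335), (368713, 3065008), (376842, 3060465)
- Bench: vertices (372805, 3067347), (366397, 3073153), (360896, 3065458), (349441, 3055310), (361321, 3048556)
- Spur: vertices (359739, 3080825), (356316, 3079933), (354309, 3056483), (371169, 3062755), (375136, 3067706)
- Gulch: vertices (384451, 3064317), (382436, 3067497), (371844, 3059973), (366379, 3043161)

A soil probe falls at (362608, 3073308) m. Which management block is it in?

Spur

Cast a ray rightward from (362608, 3073308). For each polygon, the edges (by vertex number in listed order) whose endpoints lie on opposite sides of northing = 3073308, where each meets that height, and whether that is right or left of the point:
Hollow: no edge straddles that height → 0 crossings.
Basin: 1–2 at easting≈368429.8 (right), 4–1 at easting≈372432.4 (right) → 2 crossings.
Bench: no edge straddles that height → 0 crossings.
Spur: 2–3 at easting≈355749.0 (left), 5–1 at easting≈368561.3 (right) → 1 crossing.
Gulch: no edge straddles that height → 0 crossings.
Only Spur has an odd count, so the point is inside Spur.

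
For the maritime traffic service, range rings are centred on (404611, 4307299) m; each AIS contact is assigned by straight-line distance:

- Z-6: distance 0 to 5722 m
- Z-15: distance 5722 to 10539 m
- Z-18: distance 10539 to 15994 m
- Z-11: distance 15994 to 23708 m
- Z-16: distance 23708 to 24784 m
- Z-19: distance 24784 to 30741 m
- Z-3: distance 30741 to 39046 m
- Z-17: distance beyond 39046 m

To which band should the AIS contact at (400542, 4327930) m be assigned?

Z-11

Distance = √((400542−404611)² + (4327930−4307299)²) = √(16556761.000 + 425638161.000) = 21028.431 m.
15994 ≤ 21028.431 < 23708 → Z-11.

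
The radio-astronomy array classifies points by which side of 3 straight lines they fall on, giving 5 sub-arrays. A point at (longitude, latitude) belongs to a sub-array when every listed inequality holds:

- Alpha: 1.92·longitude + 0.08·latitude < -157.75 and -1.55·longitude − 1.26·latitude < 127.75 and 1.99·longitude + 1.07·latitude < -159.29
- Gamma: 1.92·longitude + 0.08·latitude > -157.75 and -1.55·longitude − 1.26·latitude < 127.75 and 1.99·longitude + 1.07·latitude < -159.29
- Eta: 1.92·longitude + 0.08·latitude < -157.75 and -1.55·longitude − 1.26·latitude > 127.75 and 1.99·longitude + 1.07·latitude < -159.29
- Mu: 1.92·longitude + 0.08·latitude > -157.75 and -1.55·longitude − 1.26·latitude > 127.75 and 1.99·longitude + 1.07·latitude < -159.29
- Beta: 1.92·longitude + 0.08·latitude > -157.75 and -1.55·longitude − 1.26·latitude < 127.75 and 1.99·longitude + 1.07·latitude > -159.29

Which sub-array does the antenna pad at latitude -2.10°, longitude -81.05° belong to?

1.92·-81.05 + 0.08·-2.10 = -155.784, which is > -157.75
-1.55·-81.05 − 1.26·-2.10 = 128.273, which is > 127.75
1.99·-81.05 + 1.07·-2.10 = -163.537, which is < -159.29
This sign pattern matches Mu.

Mu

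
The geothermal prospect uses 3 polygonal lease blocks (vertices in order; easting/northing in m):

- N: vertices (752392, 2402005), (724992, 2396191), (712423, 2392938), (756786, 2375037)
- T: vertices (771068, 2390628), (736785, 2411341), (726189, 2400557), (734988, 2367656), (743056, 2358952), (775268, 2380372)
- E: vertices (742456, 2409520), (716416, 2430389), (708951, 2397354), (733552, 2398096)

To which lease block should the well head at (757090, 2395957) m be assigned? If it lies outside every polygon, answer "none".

T

Cast a ray rightward from (757090, 2395957). For each polygon, the edges (by vertex number in listed order) whose endpoints lie on opposite sides of northing = 2395957, where each meets that height, and whether that is right or left of the point:
N: 2–3 at easting≈724087.9 (left), 4–1 at easting≈753377.4 (left) → 0 crossings.
T: 1–2 at easting≈762247.7 (right), 3–4 at easting≈727419.2 (left) → 1 crossing.
E: no edge straddles that height → 0 crossings.
Only T has an odd count, so the point is inside T.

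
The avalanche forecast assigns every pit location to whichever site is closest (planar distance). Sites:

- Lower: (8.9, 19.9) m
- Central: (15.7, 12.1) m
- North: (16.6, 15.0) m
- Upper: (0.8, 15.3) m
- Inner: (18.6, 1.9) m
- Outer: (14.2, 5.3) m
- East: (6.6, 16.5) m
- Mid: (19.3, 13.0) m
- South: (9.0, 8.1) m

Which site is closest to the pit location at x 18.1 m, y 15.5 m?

Squared distances to each site:
Lower: 104.000; Central: 17.320; North: 2.500; Upper: 299.330; Inner: 185.210; Outer: 119.250; East: 133.250; Mid: 7.690; South: 137.570.
Minimum at North.

North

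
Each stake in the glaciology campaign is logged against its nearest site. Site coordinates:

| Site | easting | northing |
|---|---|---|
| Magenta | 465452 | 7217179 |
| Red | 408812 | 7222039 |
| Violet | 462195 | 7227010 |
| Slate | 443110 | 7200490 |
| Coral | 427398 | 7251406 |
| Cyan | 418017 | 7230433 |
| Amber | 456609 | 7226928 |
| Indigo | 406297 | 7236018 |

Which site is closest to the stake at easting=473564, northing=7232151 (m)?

Squared distances to each site:
Magenta: 289965328.000; Red: 4295074048.000; Violet: 155684042.000; Slate: 1929865037.000; Coral: 2502054581.000; Cyan: 3088420733.000; Amber: 314751754.000; Indigo: 4539802978.000.
Minimum at Violet.

Violet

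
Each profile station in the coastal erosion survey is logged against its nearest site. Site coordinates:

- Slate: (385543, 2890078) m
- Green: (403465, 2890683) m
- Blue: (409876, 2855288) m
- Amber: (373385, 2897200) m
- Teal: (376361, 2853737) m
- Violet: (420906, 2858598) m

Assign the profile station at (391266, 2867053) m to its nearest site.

Teal

Squared distances to each site:
Slate: 562903354.000; Green: 707192501.000; Blue: 484747325.000; Amber: 1228571770.000; Teal: 399474881.000; Violet: 950016625.000.
Minimum at Teal.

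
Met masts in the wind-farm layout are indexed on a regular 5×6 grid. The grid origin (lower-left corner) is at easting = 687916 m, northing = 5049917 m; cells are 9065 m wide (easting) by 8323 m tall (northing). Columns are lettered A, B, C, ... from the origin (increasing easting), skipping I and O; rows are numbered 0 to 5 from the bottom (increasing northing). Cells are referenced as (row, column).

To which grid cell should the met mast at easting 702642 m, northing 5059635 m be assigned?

Column index: ⌊(702642 − 687916) / 9065⌋ = ⌊1.624⌋ = 1 → column B
Row offset from origin: ⌊(5059635 − 5049917) / 8323⌋ = ⌊1.168⌋ = 1 → row 1

(1, B)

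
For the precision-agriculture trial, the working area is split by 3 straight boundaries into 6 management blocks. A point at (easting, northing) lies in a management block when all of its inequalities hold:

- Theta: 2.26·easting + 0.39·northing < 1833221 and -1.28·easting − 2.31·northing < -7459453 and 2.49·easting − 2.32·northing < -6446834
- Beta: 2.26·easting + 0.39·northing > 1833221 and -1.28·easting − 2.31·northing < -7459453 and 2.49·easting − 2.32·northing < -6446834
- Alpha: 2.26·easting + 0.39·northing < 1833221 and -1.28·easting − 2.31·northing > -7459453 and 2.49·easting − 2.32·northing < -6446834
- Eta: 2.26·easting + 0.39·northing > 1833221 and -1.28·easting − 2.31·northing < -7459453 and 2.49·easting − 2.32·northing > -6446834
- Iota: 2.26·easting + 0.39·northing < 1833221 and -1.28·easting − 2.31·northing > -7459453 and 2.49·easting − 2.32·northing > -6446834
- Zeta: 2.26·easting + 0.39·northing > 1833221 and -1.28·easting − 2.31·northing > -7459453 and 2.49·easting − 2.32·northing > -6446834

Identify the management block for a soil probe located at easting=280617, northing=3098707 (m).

2.26·280617 + 0.39·3098707 = 1842690.150, which is > 1833221
-1.28·280617 − 2.31·3098707 = -7517202.930, which is < -7459453
2.49·280617 − 2.32·3098707 = -6490263.910, which is < -6446834
This sign pattern matches Beta.

Beta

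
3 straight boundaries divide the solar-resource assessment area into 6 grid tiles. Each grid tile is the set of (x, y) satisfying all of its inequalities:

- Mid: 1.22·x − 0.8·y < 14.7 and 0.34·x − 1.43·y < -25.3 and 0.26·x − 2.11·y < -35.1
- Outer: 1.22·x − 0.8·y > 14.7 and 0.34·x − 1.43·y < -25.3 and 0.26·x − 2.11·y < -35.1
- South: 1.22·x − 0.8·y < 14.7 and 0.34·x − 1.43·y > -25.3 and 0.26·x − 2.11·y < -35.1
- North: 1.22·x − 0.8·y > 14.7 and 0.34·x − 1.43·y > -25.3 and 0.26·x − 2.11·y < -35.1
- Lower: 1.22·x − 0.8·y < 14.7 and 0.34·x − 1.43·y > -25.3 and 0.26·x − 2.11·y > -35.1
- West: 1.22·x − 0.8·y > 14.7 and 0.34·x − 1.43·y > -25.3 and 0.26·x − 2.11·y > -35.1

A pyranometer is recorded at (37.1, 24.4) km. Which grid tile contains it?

North

1.22·37.1 − 0.8·24.4 = 25.742, which is > 14.7
0.34·37.1 − 1.43·24.4 = -22.278, which is > -25.3
0.26·37.1 − 2.11·24.4 = -41.838, which is < -35.1
This sign pattern matches North.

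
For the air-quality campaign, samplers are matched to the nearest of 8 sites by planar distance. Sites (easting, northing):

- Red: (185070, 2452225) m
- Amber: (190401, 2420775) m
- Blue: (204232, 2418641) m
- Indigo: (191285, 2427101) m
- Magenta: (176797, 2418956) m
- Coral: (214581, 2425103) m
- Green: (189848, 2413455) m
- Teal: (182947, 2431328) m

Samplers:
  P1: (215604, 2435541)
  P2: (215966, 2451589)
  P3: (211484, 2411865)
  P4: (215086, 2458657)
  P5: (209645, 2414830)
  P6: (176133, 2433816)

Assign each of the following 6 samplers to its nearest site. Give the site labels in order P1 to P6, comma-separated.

P1 → Coral (d²=109998373.00)
P2 → Coral (d²=703426421.00)
P3 → Blue (d²=98505680.00)
P4 → Red (d²=942330880.00)
P5 → Blue (d²=43824290.00)
P6 → Teal (d²=52620740.00)

Coral, Coral, Blue, Red, Blue, Teal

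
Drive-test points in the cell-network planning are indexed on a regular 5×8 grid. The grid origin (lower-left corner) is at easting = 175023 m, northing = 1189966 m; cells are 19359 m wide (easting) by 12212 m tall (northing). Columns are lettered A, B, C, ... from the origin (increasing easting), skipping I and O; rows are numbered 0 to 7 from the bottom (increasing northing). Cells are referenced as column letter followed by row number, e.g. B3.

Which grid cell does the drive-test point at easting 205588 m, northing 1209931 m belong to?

Column index: ⌊(205588 − 175023) / 19359⌋ = ⌊1.579⌋ = 1 → column B
Row offset from origin: ⌊(1209931 − 1189966) / 12212⌋ = ⌊1.635⌋ = 1 → row 1

B1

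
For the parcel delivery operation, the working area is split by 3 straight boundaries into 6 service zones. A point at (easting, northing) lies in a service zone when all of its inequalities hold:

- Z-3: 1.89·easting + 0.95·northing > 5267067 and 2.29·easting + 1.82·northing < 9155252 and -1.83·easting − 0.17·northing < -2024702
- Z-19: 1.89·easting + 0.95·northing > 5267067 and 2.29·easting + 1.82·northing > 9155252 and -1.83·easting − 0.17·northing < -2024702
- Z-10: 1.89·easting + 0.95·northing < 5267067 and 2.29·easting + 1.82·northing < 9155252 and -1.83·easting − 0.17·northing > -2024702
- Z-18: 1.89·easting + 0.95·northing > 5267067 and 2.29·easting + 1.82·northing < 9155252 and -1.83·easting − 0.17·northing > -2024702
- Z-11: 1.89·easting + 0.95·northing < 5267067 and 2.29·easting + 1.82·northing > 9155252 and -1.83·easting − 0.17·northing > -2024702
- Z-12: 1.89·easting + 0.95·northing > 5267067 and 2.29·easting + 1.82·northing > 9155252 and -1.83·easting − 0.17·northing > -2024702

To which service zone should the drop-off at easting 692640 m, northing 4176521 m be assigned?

1.89·692640 + 0.95·4176521 = 5276784.550, which is > 5267067
2.29·692640 + 1.82·4176521 = 9187413.820, which is > 9155252
-1.83·692640 − 0.17·4176521 = -1977539.770, which is > -2024702
This sign pattern matches Z-12.

Z-12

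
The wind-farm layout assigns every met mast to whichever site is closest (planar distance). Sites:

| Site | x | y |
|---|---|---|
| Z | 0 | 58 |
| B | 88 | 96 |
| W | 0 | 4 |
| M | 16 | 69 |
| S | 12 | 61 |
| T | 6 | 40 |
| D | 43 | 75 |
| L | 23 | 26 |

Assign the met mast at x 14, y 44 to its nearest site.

T

Squared distances to each site:
Z: 392.000; B: 8180.000; W: 1796.000; M: 629.000; S: 293.000; T: 80.000; D: 1802.000; L: 405.000.
Minimum at T.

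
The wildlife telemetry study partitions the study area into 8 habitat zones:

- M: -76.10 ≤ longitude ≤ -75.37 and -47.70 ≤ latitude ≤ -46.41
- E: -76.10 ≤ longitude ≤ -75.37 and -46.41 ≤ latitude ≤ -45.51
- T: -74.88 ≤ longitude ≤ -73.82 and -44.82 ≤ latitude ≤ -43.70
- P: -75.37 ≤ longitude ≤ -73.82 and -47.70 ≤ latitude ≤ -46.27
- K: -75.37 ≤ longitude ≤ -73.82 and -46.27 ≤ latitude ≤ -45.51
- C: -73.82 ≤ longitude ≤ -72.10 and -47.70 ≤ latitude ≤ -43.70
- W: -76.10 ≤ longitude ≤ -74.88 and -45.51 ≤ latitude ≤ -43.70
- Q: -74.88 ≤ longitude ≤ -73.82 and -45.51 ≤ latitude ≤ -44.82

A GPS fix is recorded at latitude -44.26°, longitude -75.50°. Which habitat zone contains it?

The point has longitude = -75.50 and latitude = -44.26.
Only W satisfies -76.10 ≤ longitude ≤ -74.88 and -45.51 ≤ latitude ≤ -43.70.

W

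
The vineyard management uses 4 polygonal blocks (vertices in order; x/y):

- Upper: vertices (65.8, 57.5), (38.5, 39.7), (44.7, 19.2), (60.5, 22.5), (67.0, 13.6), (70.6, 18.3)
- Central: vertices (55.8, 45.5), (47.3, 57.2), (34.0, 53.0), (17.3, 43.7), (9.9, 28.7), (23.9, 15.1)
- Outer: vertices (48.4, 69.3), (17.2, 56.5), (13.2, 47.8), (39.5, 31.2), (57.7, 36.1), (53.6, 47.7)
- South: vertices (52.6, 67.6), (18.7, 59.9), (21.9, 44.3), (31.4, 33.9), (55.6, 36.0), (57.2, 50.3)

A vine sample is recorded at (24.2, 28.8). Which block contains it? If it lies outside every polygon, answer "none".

Central

Cast a ray rightward from (24.2, 28.8). For each polygon, the edges (by vertex number in listed order) whose endpoints lie on opposite sides of y = 28.8, where each meets that height, and whether that is right or left of the point:
Upper: 2–3 at x≈41.80 (right), 6–1 at x≈69.31 (right) → 2 crossings.
Central: 4–5 at x≈9.95 (left), 6–1 at x≈38.28 (right) → 1 crossing.
Outer: no edge straddles that height → 0 crossings.
South: no edge straddles that height → 0 crossings.
Only Central has an odd count, so the point is inside Central.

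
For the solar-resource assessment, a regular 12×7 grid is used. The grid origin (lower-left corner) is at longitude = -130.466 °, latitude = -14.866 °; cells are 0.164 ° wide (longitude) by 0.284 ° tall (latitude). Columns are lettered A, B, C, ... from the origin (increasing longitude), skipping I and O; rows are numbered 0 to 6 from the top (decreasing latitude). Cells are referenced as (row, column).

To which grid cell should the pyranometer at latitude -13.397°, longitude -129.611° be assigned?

(1, F)

Column index: ⌊(-129.611 − -130.466) / 0.164⌋ = ⌊5.213⌋ = 5 → column F
Row offset from origin: ⌊(-13.397 − -14.866) / 0.284⌋ = ⌊5.173⌋ = 5 → row 1 (counted from top)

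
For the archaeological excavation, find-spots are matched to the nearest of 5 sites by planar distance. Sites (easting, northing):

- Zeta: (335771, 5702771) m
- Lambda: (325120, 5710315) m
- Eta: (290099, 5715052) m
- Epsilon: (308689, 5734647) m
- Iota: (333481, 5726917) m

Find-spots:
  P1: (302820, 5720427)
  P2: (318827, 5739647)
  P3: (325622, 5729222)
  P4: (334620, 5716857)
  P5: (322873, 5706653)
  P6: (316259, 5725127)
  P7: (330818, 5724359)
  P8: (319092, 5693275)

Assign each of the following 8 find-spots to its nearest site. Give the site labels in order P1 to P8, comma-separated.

Eta, Epsilon, Iota, Iota, Lambda, Epsilon, Iota, Lambda

P1 → Eta (d²=190714466.00)
P2 → Epsilon (d²=127779044.00)
P3 → Iota (d²=67076906.00)
P4 → Iota (d²=102500921.00)
P5 → Lambda (d²=18459253.00)
P6 → Epsilon (d²=147935300.00)
P7 → Iota (d²=13634933.00)
P8 → Lambda (d²=326698384.00)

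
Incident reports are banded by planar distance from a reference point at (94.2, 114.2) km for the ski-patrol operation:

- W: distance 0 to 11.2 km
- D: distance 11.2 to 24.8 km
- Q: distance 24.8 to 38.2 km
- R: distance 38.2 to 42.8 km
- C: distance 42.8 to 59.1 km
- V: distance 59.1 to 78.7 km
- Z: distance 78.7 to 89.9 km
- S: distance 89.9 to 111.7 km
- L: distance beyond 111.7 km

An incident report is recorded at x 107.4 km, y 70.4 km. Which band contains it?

Distance = √((107.4−94.2)² + (70.4−114.2)²) = √(174.240 + 1918.440) = 45.746 km.
42.8 ≤ 45.746 < 59.1 → C.

C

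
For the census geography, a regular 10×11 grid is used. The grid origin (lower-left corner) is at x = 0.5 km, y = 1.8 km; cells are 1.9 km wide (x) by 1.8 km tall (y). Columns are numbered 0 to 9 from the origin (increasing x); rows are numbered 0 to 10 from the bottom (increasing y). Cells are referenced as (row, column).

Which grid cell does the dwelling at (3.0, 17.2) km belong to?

Column index: ⌊(3.0 − 0.5) / 1.9⌋ = ⌊1.316⌋ = 1
Row offset from origin: ⌊(17.2 − 1.8) / 1.8⌋ = ⌊8.556⌋ = 8 → row 8

(8, 1)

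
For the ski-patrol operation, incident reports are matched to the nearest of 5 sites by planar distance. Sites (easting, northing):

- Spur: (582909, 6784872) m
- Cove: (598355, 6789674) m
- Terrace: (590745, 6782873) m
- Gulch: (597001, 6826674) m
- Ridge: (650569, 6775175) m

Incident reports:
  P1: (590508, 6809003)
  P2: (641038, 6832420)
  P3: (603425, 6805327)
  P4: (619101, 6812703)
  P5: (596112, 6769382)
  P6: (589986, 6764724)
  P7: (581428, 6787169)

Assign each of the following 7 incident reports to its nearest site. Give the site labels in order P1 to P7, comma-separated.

Gulch, Gulch, Cove, Gulch, Terrace, Terrace, Spur

P1 → Gulch (d²=354423290.00)
P2 → Gulch (d²=1972273885.00)
P3 → Cove (d²=270721309.00)
P4 → Gulch (d²=683598841.00)
P5 → Terrace (d²=210811770.00)
P6 → Terrace (d²=329962282.00)
P7 → Spur (d²=7469570.00)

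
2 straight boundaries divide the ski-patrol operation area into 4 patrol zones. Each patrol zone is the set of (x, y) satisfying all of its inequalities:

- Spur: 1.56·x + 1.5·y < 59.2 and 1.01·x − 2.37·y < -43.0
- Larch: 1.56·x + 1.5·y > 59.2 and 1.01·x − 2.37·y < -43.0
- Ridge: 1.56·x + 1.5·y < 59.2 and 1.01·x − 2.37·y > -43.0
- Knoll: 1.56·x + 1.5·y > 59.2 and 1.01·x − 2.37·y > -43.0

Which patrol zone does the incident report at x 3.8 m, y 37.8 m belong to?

1.56·3.8 + 1.5·37.8 = 62.628, which is > 59.2
1.01·3.8 − 2.37·37.8 = -85.748, which is < -43.0
This sign pattern matches Larch.

Larch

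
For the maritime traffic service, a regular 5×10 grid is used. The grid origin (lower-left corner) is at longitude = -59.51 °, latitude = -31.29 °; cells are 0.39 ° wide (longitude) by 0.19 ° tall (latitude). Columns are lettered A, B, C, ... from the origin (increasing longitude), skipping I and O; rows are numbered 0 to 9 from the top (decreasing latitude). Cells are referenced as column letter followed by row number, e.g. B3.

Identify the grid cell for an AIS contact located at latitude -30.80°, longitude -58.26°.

Column index: ⌊(-58.26 − -59.51) / 0.39⌋ = ⌊3.205⌋ = 3 → column D
Row offset from origin: ⌊(-30.80 − -31.29) / 0.19⌋ = ⌊2.579⌋ = 2 → row 7 (counted from top)

D7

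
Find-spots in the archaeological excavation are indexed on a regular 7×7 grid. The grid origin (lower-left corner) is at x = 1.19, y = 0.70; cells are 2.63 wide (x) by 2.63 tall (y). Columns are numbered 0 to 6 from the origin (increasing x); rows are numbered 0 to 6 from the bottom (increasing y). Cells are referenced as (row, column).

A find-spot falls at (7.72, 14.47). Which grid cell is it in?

(5, 2)

Column index: ⌊(7.72 − 1.19) / 2.63⌋ = ⌊2.483⌋ = 2
Row offset from origin: ⌊(14.47 − 0.70) / 2.63⌋ = ⌊5.236⌋ = 5 → row 5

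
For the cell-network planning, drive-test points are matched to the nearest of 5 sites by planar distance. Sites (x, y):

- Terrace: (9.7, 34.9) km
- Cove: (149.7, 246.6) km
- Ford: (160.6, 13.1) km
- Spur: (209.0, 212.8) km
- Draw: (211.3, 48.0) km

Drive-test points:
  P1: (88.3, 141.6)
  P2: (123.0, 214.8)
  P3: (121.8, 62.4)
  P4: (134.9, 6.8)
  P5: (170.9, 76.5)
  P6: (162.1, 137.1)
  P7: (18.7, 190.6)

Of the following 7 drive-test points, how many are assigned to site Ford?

2

P1 → Cove
P2 → Cove
P3 → Ford
P4 → Ford
P5 → Draw
P6 → Spur
P7 → Cove
2 of the 7 go to Ford.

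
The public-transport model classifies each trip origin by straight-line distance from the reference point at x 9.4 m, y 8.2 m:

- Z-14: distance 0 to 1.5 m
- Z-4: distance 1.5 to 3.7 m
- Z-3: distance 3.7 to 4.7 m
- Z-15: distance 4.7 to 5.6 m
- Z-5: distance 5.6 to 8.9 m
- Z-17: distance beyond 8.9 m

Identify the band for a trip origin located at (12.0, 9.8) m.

Distance = √((12.0−9.4)² + (9.8−8.2)²) = √(6.760 + 2.560) = 3.053 m.
1.5 ≤ 3.053 < 3.7 → Z-4.

Z-4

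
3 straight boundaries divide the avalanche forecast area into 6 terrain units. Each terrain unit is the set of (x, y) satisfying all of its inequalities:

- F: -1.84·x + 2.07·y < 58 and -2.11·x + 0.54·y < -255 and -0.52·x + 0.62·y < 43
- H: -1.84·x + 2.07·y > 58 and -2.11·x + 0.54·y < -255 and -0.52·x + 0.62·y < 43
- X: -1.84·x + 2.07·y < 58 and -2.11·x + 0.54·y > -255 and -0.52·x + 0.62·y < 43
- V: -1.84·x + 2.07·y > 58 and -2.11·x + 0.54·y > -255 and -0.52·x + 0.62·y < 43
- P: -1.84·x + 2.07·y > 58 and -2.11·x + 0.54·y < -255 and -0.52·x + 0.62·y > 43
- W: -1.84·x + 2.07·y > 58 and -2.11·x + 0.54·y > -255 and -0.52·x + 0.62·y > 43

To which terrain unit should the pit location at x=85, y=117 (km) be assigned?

V

-1.84·85 + 2.07·117 = 85.790, which is > 58
-2.11·85 + 0.54·117 = -116.170, which is > -255
-0.52·85 + 0.62·117 = 28.340, which is < 43
This sign pattern matches V.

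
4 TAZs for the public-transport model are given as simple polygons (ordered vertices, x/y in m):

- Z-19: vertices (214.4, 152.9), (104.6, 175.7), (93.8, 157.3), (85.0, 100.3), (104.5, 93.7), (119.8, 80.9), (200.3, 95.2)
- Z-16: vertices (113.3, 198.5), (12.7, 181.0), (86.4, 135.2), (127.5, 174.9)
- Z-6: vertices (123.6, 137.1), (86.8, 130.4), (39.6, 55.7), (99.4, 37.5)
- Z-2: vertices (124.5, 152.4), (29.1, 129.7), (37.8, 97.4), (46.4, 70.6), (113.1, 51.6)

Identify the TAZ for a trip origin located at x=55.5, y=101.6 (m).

Z-2

Cast a ray rightward from (55.5, 101.6). For each polygon, the edges (by vertex number in listed order) whose endpoints lie on opposite sides of y = 101.6, where each meets that height, and whether that is right or left of the point:
Z-19: 3–4 at x≈85.20 (right), 7–1 at x≈201.86 (right) → 2 crossings.
Z-16: no edge straddles that height → 0 crossings.
Z-6: 2–3 at x≈68.60 (right), 4–1 at x≈114.97 (right) → 2 crossings.
Z-2: 2–3 at x≈36.67 (left), 5–1 at x≈118.75 (right) → 1 crossing.
Only Z-2 has an odd count, so the point is inside Z-2.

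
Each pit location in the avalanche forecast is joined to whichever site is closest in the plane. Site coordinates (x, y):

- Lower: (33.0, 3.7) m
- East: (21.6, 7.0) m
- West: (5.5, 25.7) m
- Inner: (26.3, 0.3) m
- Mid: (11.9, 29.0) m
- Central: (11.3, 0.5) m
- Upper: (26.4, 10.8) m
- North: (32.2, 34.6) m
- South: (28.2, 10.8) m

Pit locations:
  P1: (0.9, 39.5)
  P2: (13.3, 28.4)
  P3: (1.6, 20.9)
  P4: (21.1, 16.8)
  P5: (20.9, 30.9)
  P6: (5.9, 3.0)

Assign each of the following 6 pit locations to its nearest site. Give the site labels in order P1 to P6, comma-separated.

P1 → West (d²=211.60)
P2 → Mid (d²=2.32)
P3 → West (d²=38.25)
P4 → Upper (d²=64.09)
P5 → Mid (d²=84.61)
P6 → Central (d²=35.41)

West, Mid, West, Upper, Mid, Central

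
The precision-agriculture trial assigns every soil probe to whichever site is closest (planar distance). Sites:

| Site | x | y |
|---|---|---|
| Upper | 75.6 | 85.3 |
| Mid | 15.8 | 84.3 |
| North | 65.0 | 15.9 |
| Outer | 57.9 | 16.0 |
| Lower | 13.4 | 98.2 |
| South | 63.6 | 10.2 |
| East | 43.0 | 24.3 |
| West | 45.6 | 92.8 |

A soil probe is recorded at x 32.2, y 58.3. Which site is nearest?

Squared distances to each site:
Upper: 2612.560; Mid: 944.960; North: 2873.600; Outer: 2449.780; Lower: 1945.450; South: 3299.570; East: 1272.640; West: 1369.810.
Minimum at Mid.

Mid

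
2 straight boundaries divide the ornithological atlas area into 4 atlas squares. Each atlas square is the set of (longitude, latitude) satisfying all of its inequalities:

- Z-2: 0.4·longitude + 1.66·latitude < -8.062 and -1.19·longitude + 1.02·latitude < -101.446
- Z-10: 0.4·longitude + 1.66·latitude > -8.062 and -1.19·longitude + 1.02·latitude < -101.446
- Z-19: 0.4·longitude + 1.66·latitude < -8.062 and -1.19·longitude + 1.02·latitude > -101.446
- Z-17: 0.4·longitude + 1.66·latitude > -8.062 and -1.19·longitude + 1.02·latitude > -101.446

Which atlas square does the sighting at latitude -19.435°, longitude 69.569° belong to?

0.4·69.569 + 1.66·-19.435 = -4.434, which is > -8.062
-1.19·69.569 + 1.02·-19.435 = -102.611, which is < -101.446
This sign pattern matches Z-10.

Z-10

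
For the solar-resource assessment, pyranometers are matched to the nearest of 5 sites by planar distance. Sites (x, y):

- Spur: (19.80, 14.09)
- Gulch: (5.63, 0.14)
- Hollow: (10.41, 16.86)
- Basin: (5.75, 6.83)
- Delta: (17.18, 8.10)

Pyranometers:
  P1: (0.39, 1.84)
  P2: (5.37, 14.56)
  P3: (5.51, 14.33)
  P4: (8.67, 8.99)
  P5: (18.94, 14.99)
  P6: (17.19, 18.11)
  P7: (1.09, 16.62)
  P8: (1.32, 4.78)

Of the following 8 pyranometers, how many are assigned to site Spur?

P1 → Gulch
P2 → Hollow
P3 → Hollow
P4 → Basin
P5 → Spur
P6 → Spur
P7 → Hollow
P8 → Basin
2 of the 8 go to Spur.

2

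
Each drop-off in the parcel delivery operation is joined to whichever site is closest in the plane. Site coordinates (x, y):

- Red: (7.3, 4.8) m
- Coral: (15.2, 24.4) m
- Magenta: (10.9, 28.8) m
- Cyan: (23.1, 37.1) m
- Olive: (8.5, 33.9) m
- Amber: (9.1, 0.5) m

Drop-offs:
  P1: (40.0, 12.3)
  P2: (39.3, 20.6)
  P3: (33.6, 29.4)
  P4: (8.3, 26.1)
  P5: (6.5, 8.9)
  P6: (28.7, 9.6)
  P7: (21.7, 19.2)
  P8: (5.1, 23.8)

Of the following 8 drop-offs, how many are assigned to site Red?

1

P1 → Coral
P2 → Cyan
P3 → Cyan
P4 → Magenta
P5 → Red
P6 → Coral
P7 → Coral
P8 → Magenta
1 of the 8 goes to Red.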